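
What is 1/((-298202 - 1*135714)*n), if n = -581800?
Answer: 1/252452328800 ≈ 3.9611e-12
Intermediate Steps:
1/((-298202 - 1*135714)*n) = 1/(-298202 - 1*135714*(-581800)) = -1/581800/(-298202 - 135714) = -1/581800/(-433916) = -1/433916*(-1/581800) = 1/252452328800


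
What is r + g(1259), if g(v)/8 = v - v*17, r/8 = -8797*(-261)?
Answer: 18206984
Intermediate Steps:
r = 18368136 (r = 8*(-8797*(-261)) = 8*2296017 = 18368136)
g(v) = -128*v (g(v) = 8*(v - v*17) = 8*(v - 17*v) = 8*(-16*v) = -128*v)
r + g(1259) = 18368136 - 128*1259 = 18368136 - 161152 = 18206984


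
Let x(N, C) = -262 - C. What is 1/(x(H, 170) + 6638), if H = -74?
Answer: 1/6206 ≈ 0.00016113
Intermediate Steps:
1/(x(H, 170) + 6638) = 1/((-262 - 1*170) + 6638) = 1/((-262 - 170) + 6638) = 1/(-432 + 6638) = 1/6206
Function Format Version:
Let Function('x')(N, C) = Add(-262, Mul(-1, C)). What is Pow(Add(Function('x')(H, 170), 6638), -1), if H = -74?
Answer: Rational(1, 6206) ≈ 0.00016113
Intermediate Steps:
Pow(Add(Function('x')(H, 170), 6638), -1) = Pow(Add(Add(-262, Mul(-1, 170)), 6638), -1) = Pow(Add(Add(-262, -170), 6638), -1) = Pow(Add(-432, 6638), -1) = Pow(6206, -1) = Rational(1, 6206)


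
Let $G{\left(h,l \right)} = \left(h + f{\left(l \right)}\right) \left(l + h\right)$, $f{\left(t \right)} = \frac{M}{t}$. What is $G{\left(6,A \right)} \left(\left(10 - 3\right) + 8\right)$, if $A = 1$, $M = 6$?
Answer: $1260$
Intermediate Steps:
$f{\left(t \right)} = \frac{6}{t}$
$G{\left(h,l \right)} = \left(h + l\right) \left(h + \frac{6}{l}\right)$ ($G{\left(h,l \right)} = \left(h + \frac{6}{l}\right) \left(l + h\right) = \left(h + \frac{6}{l}\right) \left(h + l\right) = \left(h + l\right) \left(h + \frac{6}{l}\right)$)
$G{\left(6,A \right)} \left(\left(10 - 3\right) + 8\right) = \left(6 + 6^{2} + 6 \cdot 1 + 6 \cdot 6 \cdot 1^{-1}\right) \left(\left(10 - 3\right) + 8\right) = \left(6 + 36 + 6 + 6 \cdot 6 \cdot 1\right) \left(7 + 8\right) = \left(6 + 36 + 6 + 36\right) 15 = 84 \cdot 15 = 1260$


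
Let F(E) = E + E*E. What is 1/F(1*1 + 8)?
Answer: 1/90 ≈ 0.011111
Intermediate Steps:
F(E) = E + E²
1/F(1*1 + 8) = 1/((1*1 + 8)*(1 + (1*1 + 8))) = 1/((1 + 8)*(1 + (1 + 8))) = 1/(9*(1 + 9)) = 1/(9*10) = 1/90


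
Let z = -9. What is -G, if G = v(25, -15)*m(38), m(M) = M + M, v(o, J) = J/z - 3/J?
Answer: -2128/15 ≈ -141.87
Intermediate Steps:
v(o, J) = -3/J - J/9 (v(o, J) = J/(-9) - 3/J = J*(-1/9) - 3/J = -J/9 - 3/J = -3/J - J/9)
m(M) = 2*M
G = 2128/15 (G = (-3/(-15) - 1/9*(-15))*(2*38) = (-3*(-1/15) + 5/3)*76 = (1/5 + 5/3)*76 = (28/15)*76 = 2128/15 ≈ 141.87)
-G = -1*2128/15 = -2128/15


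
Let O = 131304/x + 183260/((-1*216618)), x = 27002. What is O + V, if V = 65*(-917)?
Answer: -87153314409607/1462279809 ≈ -59601.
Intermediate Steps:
V = -59605
O = 5873605838/1462279809 (O = 131304/27002 + 183260/((-1*216618)) = 131304*(1/27002) + 183260/(-216618) = 65652/13501 + 183260*(-1/216618) = 65652/13501 - 91630/108309 = 5873605838/1462279809 ≈ 4.0167)
O + V = 5873605838/1462279809 - 59605 = -87153314409607/1462279809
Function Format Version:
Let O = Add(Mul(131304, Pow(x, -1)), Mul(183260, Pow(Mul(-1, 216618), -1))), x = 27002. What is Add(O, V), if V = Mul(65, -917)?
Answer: Rational(-87153314409607, 1462279809) ≈ -59601.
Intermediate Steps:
V = -59605
O = Rational(5873605838, 1462279809) (O = Add(Mul(131304, Pow(27002, -1)), Mul(183260, Pow(Mul(-1, 216618), -1))) = Add(Mul(131304, Rational(1, 27002)), Mul(183260, Pow(-216618, -1))) = Add(Rational(65652, 13501), Mul(183260, Rational(-1, 216618))) = Add(Rational(65652, 13501), Rational(-91630, 108309)) = Rational(5873605838, 1462279809) ≈ 4.0167)
Add(O, V) = Add(Rational(5873605838, 1462279809), -59605) = Rational(-87153314409607, 1462279809)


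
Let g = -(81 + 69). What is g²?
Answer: 22500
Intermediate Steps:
g = -150 (g = -1*150 = -150)
g² = (-150)² = 22500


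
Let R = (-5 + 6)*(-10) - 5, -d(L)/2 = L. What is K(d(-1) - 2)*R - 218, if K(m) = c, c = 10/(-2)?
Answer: -143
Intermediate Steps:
d(L) = -2*L
c = -5 (c = 10*(-½) = -5)
K(m) = -5
R = -15 (R = 1*(-10) - 5 = -10 - 5 = -15)
K(d(-1) - 2)*R - 218 = -5*(-15) - 218 = 75 - 218 = -143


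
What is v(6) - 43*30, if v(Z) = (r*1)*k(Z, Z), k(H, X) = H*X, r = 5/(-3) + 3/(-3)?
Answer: -1386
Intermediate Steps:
r = -8/3 (r = 5*(-1/3) + 3*(-1/3) = -5/3 - 1 = -8/3 ≈ -2.6667)
v(Z) = -8*Z**2/3 (v(Z) = (-8/3*1)*(Z*Z) = -8*Z**2/3)
v(6) - 43*30 = -8/3*6**2 - 43*30 = -8/3*36 - 1290 = -96 - 1290 = -1386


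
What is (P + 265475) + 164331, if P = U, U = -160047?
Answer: 269759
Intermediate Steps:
P = -160047
(P + 265475) + 164331 = (-160047 + 265475) + 164331 = 105428 + 164331 = 269759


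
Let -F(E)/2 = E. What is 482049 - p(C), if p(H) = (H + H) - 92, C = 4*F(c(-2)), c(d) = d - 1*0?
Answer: 482109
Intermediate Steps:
c(d) = d (c(d) = d + 0 = d)
F(E) = -2*E
C = 16 (C = 4*(-2*(-2)) = 4*4 = 16)
p(H) = -92 + 2*H (p(H) = 2*H - 92 = -92 + 2*H)
482049 - p(C) = 482049 - (-92 + 2*16) = 482049 - (-92 + 32) = 482049 - 1*(-60) = 482049 + 60 = 482109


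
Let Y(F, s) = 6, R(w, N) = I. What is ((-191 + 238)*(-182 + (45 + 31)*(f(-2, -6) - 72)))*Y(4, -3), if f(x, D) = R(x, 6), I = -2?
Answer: -1637292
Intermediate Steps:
R(w, N) = -2
f(x, D) = -2
((-191 + 238)*(-182 + (45 + 31)*(f(-2, -6) - 72)))*Y(4, -3) = ((-191 + 238)*(-182 + (45 + 31)*(-2 - 72)))*6 = (47*(-182 + 76*(-74)))*6 = (47*(-182 - 5624))*6 = (47*(-5806))*6 = -272882*6 = -1637292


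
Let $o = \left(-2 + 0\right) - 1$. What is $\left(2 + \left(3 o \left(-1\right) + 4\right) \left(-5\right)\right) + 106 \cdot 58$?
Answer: $6085$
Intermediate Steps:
$o = -3$ ($o = -2 - 1 = -3$)
$\left(2 + \left(3 o \left(-1\right) + 4\right) \left(-5\right)\right) + 106 \cdot 58 = \left(2 + \left(3 \left(-3\right) \left(-1\right) + 4\right) \left(-5\right)\right) + 106 \cdot 58 = \left(2 + \left(\left(-9\right) \left(-1\right) + 4\right) \left(-5\right)\right) + 6148 = \left(2 + \left(9 + 4\right) \left(-5\right)\right) + 6148 = \left(2 + 13 \left(-5\right)\right) + 6148 = \left(2 - 65\right) + 6148 = -63 + 6148 = 6085$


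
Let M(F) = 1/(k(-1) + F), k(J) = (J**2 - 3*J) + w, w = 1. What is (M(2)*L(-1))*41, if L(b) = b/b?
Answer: 41/7 ≈ 5.8571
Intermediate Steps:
k(J) = 1 + J**2 - 3*J (k(J) = (J**2 - 3*J) + 1 = 1 + J**2 - 3*J)
M(F) = 1/(5 + F) (M(F) = 1/((1 + (-1)**2 - 3*(-1)) + F) = 1/((1 + 1 + 3) + F) = 1/(5 + F))
L(b) = 1
(M(2)*L(-1))*41 = (1/(5 + 2))*41 = (1/7)*41 = 41/7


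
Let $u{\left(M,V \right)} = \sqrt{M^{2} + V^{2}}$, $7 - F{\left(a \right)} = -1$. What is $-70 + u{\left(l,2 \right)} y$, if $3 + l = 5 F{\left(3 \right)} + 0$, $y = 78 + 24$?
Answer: $-70 + 102 \sqrt{1373} \approx 3709.5$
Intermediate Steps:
$y = 102$
$F{\left(a \right)} = 8$ ($F{\left(a \right)} = 7 - -1 = 7 + 1 = 8$)
$l = 37$ ($l = -3 + \left(5 \cdot 8 + 0\right) = -3 + \left(40 + 0\right) = -3 + 40 = 37$)
$-70 + u{\left(l,2 \right)} y = -70 + \sqrt{37^{2} + 2^{2}} \cdot 102 = -70 + \sqrt{1369 + 4} \cdot 102 = -70 + \sqrt{1373} \cdot 102 = -70 + 102 \sqrt{1373}$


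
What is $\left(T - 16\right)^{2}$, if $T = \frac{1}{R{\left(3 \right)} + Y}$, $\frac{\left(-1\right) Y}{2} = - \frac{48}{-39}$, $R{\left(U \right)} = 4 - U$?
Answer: $\frac{100489}{361} \approx 278.36$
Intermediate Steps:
$Y = - \frac{32}{13}$ ($Y = - 2 \left(- \frac{48}{-39}\right) = - 2 \left(\left(-48\right) \left(- \frac{1}{39}\right)\right) = \left(-2\right) \frac{16}{13} = - \frac{32}{13} \approx -2.4615$)
$T = - \frac{13}{19}$ ($T = \frac{1}{\left(4 - 3\right) - \frac{32}{13}} = \frac{1}{1 - \frac{32}{13}} = \frac{1}{- \frac{19}{13}} = - \frac{13}{19} \approx -0.68421$)
$\left(T - 16\right)^{2} = \left(- \frac{13}{19} - 16\right)^{2} = \left(- \frac{317}{19}\right)^{2} = \frac{100489}{361}$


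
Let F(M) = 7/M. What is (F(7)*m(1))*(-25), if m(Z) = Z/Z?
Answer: -25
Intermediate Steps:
m(Z) = 1
(F(7)*m(1))*(-25) = ((7/7)*1)*(-25) = ((7*(⅐))*1)*(-25) = (1*1)*(-25) = 1*(-25) = -25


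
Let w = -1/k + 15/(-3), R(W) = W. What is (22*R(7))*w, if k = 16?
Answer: -6237/8 ≈ -779.63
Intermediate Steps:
w = -81/16 (w = -1/16 + 15/(-3) = -1*1/16 + 15*(-⅓) = -1/16 - 5 = -81/16 ≈ -5.0625)
(22*R(7))*w = (22*7)*(-81/16) = 154*(-81/16) = -6237/8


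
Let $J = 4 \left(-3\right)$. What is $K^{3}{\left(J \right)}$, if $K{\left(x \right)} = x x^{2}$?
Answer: $-5159780352$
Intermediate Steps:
$J = -12$
$K{\left(x \right)} = x^{3}$
$K^{3}{\left(J \right)} = \left(\left(-12\right)^{3}\right)^{3} = \left(-1728\right)^{3} = -5159780352$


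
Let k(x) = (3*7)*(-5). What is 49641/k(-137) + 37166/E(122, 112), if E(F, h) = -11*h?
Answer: -221293/440 ≈ -502.94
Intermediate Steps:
k(x) = -105 (k(x) = 21*(-5) = -105)
49641/k(-137) + 37166/E(122, 112) = 49641/(-105) + 37166/((-11*112)) = 49641*(-1/105) + 37166/(-1232) = -16547/35 + 37166*(-1/1232) = -16547/35 - 18583/616 = -221293/440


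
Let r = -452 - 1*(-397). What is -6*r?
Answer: 330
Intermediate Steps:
r = -55 (r = -452 + 397 = -55)
-6*r = -6*(-55) = 330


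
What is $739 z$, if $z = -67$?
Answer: $-49513$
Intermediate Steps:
$739 z = 739 \left(-67\right) = -49513$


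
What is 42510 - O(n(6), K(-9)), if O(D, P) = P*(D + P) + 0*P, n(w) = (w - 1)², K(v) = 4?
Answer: 42394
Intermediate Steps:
n(w) = (-1 + w)²
O(D, P) = P*(D + P) (O(D, P) = P*(D + P) + 0 = P*(D + P))
42510 - O(n(6), K(-9)) = 42510 - 4*((-1 + 6)² + 4) = 42510 - 4*(5² + 4) = 42510 - 4*(25 + 4) = 42510 - 4*29 = 42510 - 1*116 = 42510 - 116 = 42394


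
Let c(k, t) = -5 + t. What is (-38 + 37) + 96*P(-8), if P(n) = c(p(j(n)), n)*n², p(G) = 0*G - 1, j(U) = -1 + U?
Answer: -79873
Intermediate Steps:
p(G) = -1 (p(G) = 0 - 1 = -1)
P(n) = n²*(-5 + n) (P(n) = (-5 + n)*n² = n²*(-5 + n))
(-38 + 37) + 96*P(-8) = (-38 + 37) + 96*((-8)²*(-5 - 8)) = -1 + 96*(64*(-13)) = -1 + 96*(-832) = -1 - 79872 = -79873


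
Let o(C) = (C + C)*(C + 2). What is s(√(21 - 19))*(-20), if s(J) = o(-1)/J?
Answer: 20*√2 ≈ 28.284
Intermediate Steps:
o(C) = 2*C*(2 + C) (o(C) = (2*C)*(2 + C) = 2*C*(2 + C))
s(J) = -2/J (s(J) = (2*(-1)*(2 - 1))/J = (2*(-1)*1)/J = -2/J)
s(√(21 - 19))*(-20) = -2/√(21 - 19)*(-20) = -2*√2/2*(-20) = -√2*(-20) = 20*√2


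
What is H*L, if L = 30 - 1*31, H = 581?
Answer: -581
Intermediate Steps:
L = -1 (L = 30 - 31 = -1)
H*L = 581*(-1) = -581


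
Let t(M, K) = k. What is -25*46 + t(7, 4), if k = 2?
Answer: -1148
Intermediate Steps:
t(M, K) = 2
-25*46 + t(7, 4) = -25*46 + 2 = -1150 + 2 = -1148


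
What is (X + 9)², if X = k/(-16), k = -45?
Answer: 35721/256 ≈ 139.54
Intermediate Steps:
X = 45/16 (X = -45/(-16) = -45*(-1/16) = 45/16 ≈ 2.8125)
(X + 9)² = (45/16 + 9)² = (189/16)² = 35721/256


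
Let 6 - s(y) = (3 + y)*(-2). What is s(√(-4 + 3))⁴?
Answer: 17296 + 13440*I ≈ 17296.0 + 13440.0*I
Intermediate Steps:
s(y) = 12 + 2*y (s(y) = 6 - (3 + y)*(-2) = 6 - (-6 - 2*y) = 6 + (6 + 2*y) = 12 + 2*y)
s(√(-4 + 3))⁴ = (12 + 2*√(-4 + 3))⁴ = (12 + 2*√(-1))⁴ = (12 + 2*I)⁴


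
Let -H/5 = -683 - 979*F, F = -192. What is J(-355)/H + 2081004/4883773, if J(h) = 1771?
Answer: 277150715531/653326733075 ≈ 0.42421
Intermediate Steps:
H = -936425 (H = -5*(-683 - 979*(-192)) = -5*(-683 + 187968) = -5*187285 = -936425)
J(-355)/H + 2081004/4883773 = 1771/(-936425) + 2081004/4883773 = 1771*(-1/936425) + 2081004*(1/4883773) = -253/133775 + 2081004/4883773 = 277150715531/653326733075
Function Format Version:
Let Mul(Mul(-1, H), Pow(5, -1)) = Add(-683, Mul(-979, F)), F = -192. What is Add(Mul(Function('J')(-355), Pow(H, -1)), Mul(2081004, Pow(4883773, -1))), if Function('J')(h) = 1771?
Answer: Rational(277150715531, 653326733075) ≈ 0.42421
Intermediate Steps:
H = -936425 (H = Mul(-5, Add(-683, Mul(-979, -192))) = Mul(-5, Add(-683, 187968)) = Mul(-5, 187285) = -936425)
Add(Mul(Function('J')(-355), Pow(H, -1)), Mul(2081004, Pow(4883773, -1))) = Add(Mul(1771, Pow(-936425, -1)), Mul(2081004, Pow(4883773, -1))) = Add(Mul(1771, Rational(-1, 936425)), Mul(2081004, Rational(1, 4883773))) = Add(Rational(-253, 133775), Rational(2081004, 4883773)) = Rational(277150715531, 653326733075)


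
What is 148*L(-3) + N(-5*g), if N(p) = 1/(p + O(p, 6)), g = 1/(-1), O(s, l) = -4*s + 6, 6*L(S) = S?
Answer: -667/9 ≈ -74.111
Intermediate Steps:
L(S) = S/6
O(s, l) = 6 - 4*s
g = -1
N(p) = 1/(6 - 3*p) (N(p) = 1/(p + (6 - 4*p)) = 1/(6 - 3*p))
148*L(-3) + N(-5*g) = 148*((⅙)*(-3)) - 1/(-6 + 3*(-5*(-1))) = 148*(-½) - 1/(-6 + 3*5) = -74 - 1/(-6 + 15) = -74 - 1/9 = -74 - 1*⅑ = -74 - ⅑ = -667/9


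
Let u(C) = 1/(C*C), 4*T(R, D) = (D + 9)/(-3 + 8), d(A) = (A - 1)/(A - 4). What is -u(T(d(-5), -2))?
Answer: -400/49 ≈ -8.1633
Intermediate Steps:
d(A) = (-1 + A)/(-4 + A)
T(R, D) = 9/20 + D/20 (T(R, D) = ((D + 9)/(-3 + 8))/4 = ((9 + D)/5)/4 = ((9 + D)*(⅕))/4 = (9/5 + D/5)/4 = 9/20 + D/20)
u(C) = C⁻² (u(C) = 1/(C²) = C⁻²)
-u(T(d(-5), -2)) = -1/(9/20 + (1/20)*(-2))² = -1/(9/20 - ⅒)² = -1/(7/20)² = -1*400/49 = -400/49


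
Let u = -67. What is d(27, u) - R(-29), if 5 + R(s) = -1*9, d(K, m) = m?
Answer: -53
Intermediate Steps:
R(s) = -14 (R(s) = -5 - 1*9 = -5 - 9 = -14)
d(27, u) - R(-29) = -67 - 1*(-14) = -67 + 14 = -53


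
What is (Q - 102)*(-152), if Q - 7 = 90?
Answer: 760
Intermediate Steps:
Q = 97 (Q = 7 + 90 = 97)
(Q - 102)*(-152) = (97 - 102)*(-152) = -5*(-152) = 760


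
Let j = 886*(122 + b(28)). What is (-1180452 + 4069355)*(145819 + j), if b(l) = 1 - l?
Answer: 664415912067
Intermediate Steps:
j = 84170 (j = 886*(122 + (1 - 1*28)) = 886*(122 + (1 - 28)) = 886*(122 - 27) = 886*95 = 84170)
(-1180452 + 4069355)*(145819 + j) = (-1180452 + 4069355)*(145819 + 84170) = 2888903*229989 = 664415912067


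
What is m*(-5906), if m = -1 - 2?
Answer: 17718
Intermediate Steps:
m = -3
m*(-5906) = -3*(-5906) = 17718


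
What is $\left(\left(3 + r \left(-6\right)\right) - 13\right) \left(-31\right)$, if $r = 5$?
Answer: $1240$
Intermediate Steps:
$\left(\left(3 + r \left(-6\right)\right) - 13\right) \left(-31\right) = \left(\left(3 + 5 \left(-6\right)\right) - 13\right) \left(-31\right) = \left(\left(3 - 30\right) - 13\right) \left(-31\right) = \left(-27 - 13\right) \left(-31\right) = \left(-40\right) \left(-31\right) = 1240$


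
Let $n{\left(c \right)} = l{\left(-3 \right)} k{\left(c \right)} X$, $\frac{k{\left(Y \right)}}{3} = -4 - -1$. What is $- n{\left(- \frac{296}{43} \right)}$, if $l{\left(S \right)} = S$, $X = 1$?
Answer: $-27$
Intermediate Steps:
$k{\left(Y \right)} = -9$ ($k{\left(Y \right)} = 3 \left(-4 - -1\right) = 3 \left(-4 + 1\right) = 3 \left(-3\right) = -9$)
$n{\left(c \right)} = 27$ ($n{\left(c \right)} = \left(-3\right) \left(-9\right) 1 = 27 \cdot 1 = 27$)
$- n{\left(- \frac{296}{43} \right)} = \left(-1\right) 27 = -27$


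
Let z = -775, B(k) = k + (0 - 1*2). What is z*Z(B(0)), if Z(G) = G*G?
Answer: -3100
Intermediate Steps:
B(k) = -2 + k (B(k) = k + (0 - 2) = k - 2 = -2 + k)
Z(G) = G²
z*Z(B(0)) = -775*(-2 + 0)² = -775*(-2)² = -775*4 = -3100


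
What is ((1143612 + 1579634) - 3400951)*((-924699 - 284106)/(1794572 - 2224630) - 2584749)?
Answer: 753330627280778085/430058 ≈ 1.7517e+12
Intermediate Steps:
((1143612 + 1579634) - 3400951)*((-924699 - 284106)/(1794572 - 2224630) - 2584749) = (2723246 - 3400951)*(-1208805/(-430058) - 2584749) = -677705*(-1208805*(-1/430058) - 2584749) = -677705*(1208805/430058 - 2584749) = -677705*(-1111590776637/430058) = 753330627280778085/430058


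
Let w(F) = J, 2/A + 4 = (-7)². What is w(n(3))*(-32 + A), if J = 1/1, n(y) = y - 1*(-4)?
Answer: -1438/45 ≈ -31.956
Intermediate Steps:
A = 2/45 (A = 2/(-4 + (-7)²) = 2/(-4 + 49) = 2/45 ≈ 0.044444)
n(y) = 4 + y (n(y) = y + 4 = 4 + y)
J = 1
w(F) = 1
w(n(3))*(-32 + A) = 1*(-32 + 2/45) = 1*(-1438/45) = -1438/45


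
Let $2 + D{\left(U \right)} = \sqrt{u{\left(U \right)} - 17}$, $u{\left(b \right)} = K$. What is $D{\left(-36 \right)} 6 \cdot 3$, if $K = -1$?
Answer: $-36 + 54 i \sqrt{2} \approx -36.0 + 76.368 i$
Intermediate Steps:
$u{\left(b \right)} = -1$
$D{\left(U \right)} = -2 + 3 i \sqrt{2}$ ($D{\left(U \right)} = -2 + \sqrt{-1 - 17} = -2 + \sqrt{-18} = -2 + 3 i \sqrt{2}$)
$D{\left(-36 \right)} 6 \cdot 3 = \left(-2 + 3 i \sqrt{2}\right) 6 \cdot 3 = \left(-2 + 3 i \sqrt{2}\right) 18 = -36 + 54 i \sqrt{2}$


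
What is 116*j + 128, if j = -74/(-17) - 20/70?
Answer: 71376/119 ≈ 599.80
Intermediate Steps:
j = 484/119 (j = -74*(-1/17) - 20*1/70 = 74/17 - 2/7 = 484/119 ≈ 4.0672)
116*j + 128 = 116*(484/119) + 128 = 56144/119 + 128 = 71376/119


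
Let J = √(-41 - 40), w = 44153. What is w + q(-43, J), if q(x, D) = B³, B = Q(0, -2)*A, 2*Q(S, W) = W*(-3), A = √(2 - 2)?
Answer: 44153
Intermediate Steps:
A = 0 (A = √0 = 0)
Q(S, W) = -3*W/2 (Q(S, W) = (W*(-3))/2 = (-3*W)/2 = -3*W/2)
J = 9*I (J = √(-81) = 9*I ≈ 9.0*I)
B = 0 (B = -3/2*(-2)*0 = 3*0 = 0)
q(x, D) = 0 (q(x, D) = 0³ = 0)
w + q(-43, J) = 44153 + 0 = 44153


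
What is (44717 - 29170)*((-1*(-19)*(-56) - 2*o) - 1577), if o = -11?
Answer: -40717593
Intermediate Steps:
(44717 - 29170)*((-1*(-19)*(-56) - 2*o) - 1577) = (44717 - 29170)*((-1*(-19)*(-56) - 2*(-11)) - 1577) = 15547*((19*(-56) + 22) - 1577) = 15547*((-1064 + 22) - 1577) = 15547*(-1042 - 1577) = 15547*(-2619) = -40717593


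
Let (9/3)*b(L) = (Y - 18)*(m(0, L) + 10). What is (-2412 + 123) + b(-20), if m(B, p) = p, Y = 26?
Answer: -6947/3 ≈ -2315.7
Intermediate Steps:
b(L) = 80/3 + 8*L/3 (b(L) = ((26 - 18)*(L + 10))/3 = (8*(10 + L))/3 = (80 + 8*L)/3 = 80/3 + 8*L/3)
(-2412 + 123) + b(-20) = (-2412 + 123) + (80/3 + (8/3)*(-20)) = -2289 + (80/3 - 160/3) = -2289 - 80/3 = -6947/3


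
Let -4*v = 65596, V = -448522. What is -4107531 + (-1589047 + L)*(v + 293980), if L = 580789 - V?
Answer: -155376186147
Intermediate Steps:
v = -16399 (v = -¼*65596 = -16399)
L = 1029311 (L = 580789 - 1*(-448522) = 580789 + 448522 = 1029311)
-4107531 + (-1589047 + L)*(v + 293980) = -4107531 + (-1589047 + 1029311)*(-16399 + 293980) = -4107531 - 559736*277581 = -4107531 - 155372078616 = -155376186147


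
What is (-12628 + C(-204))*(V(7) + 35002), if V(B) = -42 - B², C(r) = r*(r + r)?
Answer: 2464856244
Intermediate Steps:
C(r) = 2*r² (C(r) = r*(2*r) = 2*r²)
(-12628 + C(-204))*(V(7) + 35002) = (-12628 + 2*(-204)²)*((-42 - 1*7²) + 35002) = (-12628 + 2*41616)*((-42 - 1*49) + 35002) = (-12628 + 83232)*((-42 - 49) + 35002) = 70604*(-91 + 35002) = 70604*34911 = 2464856244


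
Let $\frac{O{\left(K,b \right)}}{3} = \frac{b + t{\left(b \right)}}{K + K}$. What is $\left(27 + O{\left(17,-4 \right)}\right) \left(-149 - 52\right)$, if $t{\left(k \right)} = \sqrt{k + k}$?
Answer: $- \frac{91053}{17} - \frac{603 i \sqrt{2}}{17} \approx -5356.1 - 50.163 i$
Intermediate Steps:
$t{\left(k \right)} = \sqrt{2} \sqrt{k}$ ($t{\left(k \right)} = \sqrt{2 k} = \sqrt{2} \sqrt{k}$)
$O{\left(K,b \right)} = \frac{3 \left(b + \sqrt{2} \sqrt{b}\right)}{2 K}$ ($O{\left(K,b \right)} = 3 \frac{b + \sqrt{2} \sqrt{b}}{K + K} = 3 \frac{b + \sqrt{2} \sqrt{b}}{2 K} = \frac{3 \left(b + \sqrt{2} \sqrt{b}\right)}{2 K}$)
$\left(27 + O{\left(17,-4 \right)}\right) \left(-149 - 52\right) = \left(27 + \frac{3 \left(-4 + \sqrt{2} \sqrt{-4}\right)}{2 \cdot 17}\right) \left(-149 - 52\right) = \left(27 + \frac{3}{2} \cdot \frac{1}{17} \left(-4 + \sqrt{2} \cdot 2 i\right)\right) \left(-201\right) = \left(27 + \frac{3}{2} \cdot \frac{1}{17} \left(-4 + 2 i \sqrt{2}\right)\right) \left(-201\right) = \left(27 - \left(\frac{6}{17} - \frac{3 i \sqrt{2}}{17}\right)\right) \left(-201\right) = \left(\frac{453}{17} + \frac{3 i \sqrt{2}}{17}\right) \left(-201\right) = - \frac{91053}{17} - \frac{603 i \sqrt{2}}{17}$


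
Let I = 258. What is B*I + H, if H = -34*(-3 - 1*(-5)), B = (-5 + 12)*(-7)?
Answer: -12710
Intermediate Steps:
B = -49 (B = 7*(-7) = -49)
H = -68 (H = -34*(-3 + 5) = -34*2 = -68)
B*I + H = -49*258 - 68 = -12642 - 68 = -12710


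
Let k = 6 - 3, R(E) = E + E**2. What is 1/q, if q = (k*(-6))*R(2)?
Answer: -1/108 ≈ -0.0092593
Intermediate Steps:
k = 3
q = -108 (q = (3*(-6))*(2*(1 + 2)) = -36*3 = -18*6 = -108)
1/q = 1/(-108) = -1/108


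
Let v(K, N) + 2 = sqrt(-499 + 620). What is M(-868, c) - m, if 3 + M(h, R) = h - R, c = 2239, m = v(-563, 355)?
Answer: -3119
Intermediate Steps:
v(K, N) = 9 (v(K, N) = -2 + sqrt(-499 + 620) = -2 + sqrt(121) = -2 + 11 = 9)
m = 9
M(h, R) = -3 + h - R (M(h, R) = -3 + (h - R) = -3 + h - R)
M(-868, c) - m = (-3 - 868 - 1*2239) - 1*9 = (-3 - 868 - 2239) - 9 = -3110 - 9 = -3119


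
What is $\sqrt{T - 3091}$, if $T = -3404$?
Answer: $i \sqrt{6495} \approx 80.592 i$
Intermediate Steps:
$\sqrt{T - 3091} = \sqrt{-3404 - 3091} = \sqrt{-6495} = i \sqrt{6495}$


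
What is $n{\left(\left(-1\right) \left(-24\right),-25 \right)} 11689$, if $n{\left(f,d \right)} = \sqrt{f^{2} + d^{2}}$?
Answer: $11689 \sqrt{1201} \approx 4.0509 \cdot 10^{5}$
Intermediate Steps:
$n{\left(f,d \right)} = \sqrt{d^{2} + f^{2}}$
$n{\left(\left(-1\right) \left(-24\right),-25 \right)} 11689 = \sqrt{\left(-25\right)^{2} + \left(\left(-1\right) \left(-24\right)\right)^{2}} \cdot 11689 = \sqrt{625 + 24^{2}} \cdot 11689 = \sqrt{625 + 576} \cdot 11689 = \sqrt{1201} \cdot 11689 = 11689 \sqrt{1201}$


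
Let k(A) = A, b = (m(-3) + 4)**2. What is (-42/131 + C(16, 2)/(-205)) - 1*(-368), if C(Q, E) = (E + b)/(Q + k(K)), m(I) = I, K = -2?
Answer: 138236027/375970 ≈ 367.68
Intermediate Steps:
b = 1 (b = (-3 + 4)**2 = 1**2 = 1)
C(Q, E) = (1 + E)/(-2 + Q) (C(Q, E) = (E + 1)/(Q - 2) = (1 + E)/(-2 + Q))
(-42/131 + C(16, 2)/(-205)) - 1*(-368) = (-42/131 + ((1 + 2)/(-2 + 16))/(-205)) - 1*(-368) = (-42*1/131 + (3/14)*(-1/205)) + 368 = (-42/131 + ((1/14)*3)*(-1/205)) + 368 = (-42/131 + (3/14)*(-1/205)) + 368 = (-42/131 - 3/2870) + 368 = -120933/375970 + 368 = 138236027/375970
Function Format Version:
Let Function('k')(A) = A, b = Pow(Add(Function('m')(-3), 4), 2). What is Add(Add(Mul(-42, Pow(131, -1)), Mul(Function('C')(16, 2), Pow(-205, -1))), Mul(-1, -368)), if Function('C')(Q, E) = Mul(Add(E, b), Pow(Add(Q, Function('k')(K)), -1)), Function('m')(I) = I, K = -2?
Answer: Rational(138236027, 375970) ≈ 367.68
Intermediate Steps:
b = 1 (b = Pow(Add(-3, 4), 2) = Pow(1, 2) = 1)
Function('C')(Q, E) = Mul(Pow(Add(-2, Q), -1), Add(1, E)) (Function('C')(Q, E) = Mul(Add(E, 1), Pow(Add(Q, -2), -1)) = Mul(Add(1, E), Pow(Add(-2, Q), -1)) = Mul(Pow(Add(-2, Q), -1), Add(1, E)))
Add(Add(Mul(-42, Pow(131, -1)), Mul(Function('C')(16, 2), Pow(-205, -1))), Mul(-1, -368)) = Add(Add(Mul(-42, Pow(131, -1)), Mul(Mul(Pow(Add(-2, 16), -1), Add(1, 2)), Pow(-205, -1))), Mul(-1, -368)) = Add(Add(Mul(-42, Rational(1, 131)), Mul(Mul(Pow(14, -1), 3), Rational(-1, 205))), 368) = Add(Add(Rational(-42, 131), Mul(Mul(Rational(1, 14), 3), Rational(-1, 205))), 368) = Add(Add(Rational(-42, 131), Mul(Rational(3, 14), Rational(-1, 205))), 368) = Add(Add(Rational(-42, 131), Rational(-3, 2870)), 368) = Add(Rational(-120933, 375970), 368) = Rational(138236027, 375970)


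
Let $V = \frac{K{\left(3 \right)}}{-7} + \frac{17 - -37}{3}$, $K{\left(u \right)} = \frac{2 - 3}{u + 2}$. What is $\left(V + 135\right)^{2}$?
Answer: $\frac{28686736}{1225} \approx 23418.0$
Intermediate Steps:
$K{\left(u \right)} = - \frac{1}{2 + u}$
$V = \frac{631}{35}$ ($V = \frac{\left(-1\right) \frac{1}{2 + 3}}{-7} + \frac{17 - -37}{3} = - \frac{1}{5} \left(- \frac{1}{7}\right) + \left(17 + 37\right) \frac{1}{3} = \left(-1\right) \frac{1}{5} \left(- \frac{1}{7}\right) + 54 \cdot \frac{1}{3} = \left(- \frac{1}{5}\right) \left(- \frac{1}{7}\right) + 18 = \frac{1}{35} + 18 = \frac{631}{35} \approx 18.029$)
$\left(V + 135\right)^{2} = \left(\frac{631}{35} + 135\right)^{2} = \left(\frac{5356}{35}\right)^{2} = \frac{28686736}{1225}$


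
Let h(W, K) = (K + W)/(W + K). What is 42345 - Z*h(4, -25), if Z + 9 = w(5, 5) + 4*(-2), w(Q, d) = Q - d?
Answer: 42362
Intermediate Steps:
h(W, K) = 1 (h(W, K) = (K + W)/(K + W) = 1)
Z = -17 (Z = -9 + ((5 - 1*5) + 4*(-2)) = -9 + ((5 - 5) - 8) = -9 + (0 - 8) = -9 - 8 = -17)
42345 - Z*h(4, -25) = 42345 - (-17) = 42345 - 1*(-17) = 42345 + 17 = 42362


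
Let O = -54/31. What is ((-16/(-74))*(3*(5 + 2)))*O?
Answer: -9072/1147 ≈ -7.9093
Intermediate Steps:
O = -54/31 (O = -54*1/31 = -54/31 ≈ -1.7419)
((-16/(-74))*(3*(5 + 2)))*O = ((-16/(-74))*(3*(5 + 2)))*(-54/31) = ((-16*(-1/74))*(3*7))*(-54/31) = ((8/37)*21)*(-54/31) = (168/37)*(-54/31) = -9072/1147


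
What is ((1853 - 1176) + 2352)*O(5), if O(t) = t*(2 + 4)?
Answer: 90870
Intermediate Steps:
O(t) = 6*t (O(t) = t*6 = 6*t)
((1853 - 1176) + 2352)*O(5) = ((1853 - 1176) + 2352)*(6*5) = (677 + 2352)*30 = 3029*30 = 90870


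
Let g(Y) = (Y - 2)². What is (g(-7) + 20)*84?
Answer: 8484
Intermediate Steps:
g(Y) = (-2 + Y)²
(g(-7) + 20)*84 = ((-2 - 7)² + 20)*84 = ((-9)² + 20)*84 = (81 + 20)*84 = 101*84 = 8484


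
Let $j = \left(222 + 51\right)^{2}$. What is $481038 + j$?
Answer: $555567$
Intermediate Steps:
$j = 74529$ ($j = 273^{2} = 74529$)
$481038 + j = 481038 + 74529 = 555567$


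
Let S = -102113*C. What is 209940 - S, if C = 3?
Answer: 516279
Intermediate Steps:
S = -306339 (S = -102113*3 = -306339)
209940 - S = 209940 - 1*(-306339) = 209940 + 306339 = 516279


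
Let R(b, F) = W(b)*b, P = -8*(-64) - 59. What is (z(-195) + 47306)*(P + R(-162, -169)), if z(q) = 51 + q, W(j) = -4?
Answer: 51925362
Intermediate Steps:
P = 453 (P = 512 - 59 = 453)
R(b, F) = -4*b
(z(-195) + 47306)*(P + R(-162, -169)) = ((51 - 195) + 47306)*(453 - 4*(-162)) = (-144 + 47306)*(453 + 648) = 47162*1101 = 51925362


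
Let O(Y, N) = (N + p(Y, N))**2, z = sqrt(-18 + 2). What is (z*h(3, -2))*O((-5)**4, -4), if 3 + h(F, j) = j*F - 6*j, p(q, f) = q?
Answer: 4627692*I ≈ 4.6277e+6*I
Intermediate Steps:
h(F, j) = -3 - 6*j + F*j (h(F, j) = -3 + (j*F - 6*j) = -3 + (F*j - 6*j) = -3 + (-6*j + F*j) = -3 - 6*j + F*j)
z = 4*I (z = sqrt(-16) = 4*I ≈ 4.0*I)
O(Y, N) = (N + Y)**2
(z*h(3, -2))*O((-5)**4, -4) = ((4*I)*(-3 - 6*(-2) + 3*(-2)))*(-4 + (-5)**4)**2 = ((4*I)*(-3 + 12 - 6))*(-4 + 625)**2 = ((4*I)*3)*621**2 = (12*I)*385641 = 4627692*I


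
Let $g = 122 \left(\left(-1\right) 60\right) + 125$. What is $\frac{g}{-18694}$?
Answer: $\frac{7195}{18694} \approx 0.38488$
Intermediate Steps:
$g = -7195$ ($g = 122 \left(-60\right) + 125 = -7320 + 125 = -7195$)
$\frac{g}{-18694} = - \frac{7195}{-18694} = \left(-7195\right) \left(- \frac{1}{18694}\right) = \frac{7195}{18694}$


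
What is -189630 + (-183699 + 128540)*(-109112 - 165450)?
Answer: 15144375728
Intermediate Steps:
-189630 + (-183699 + 128540)*(-109112 - 165450) = -189630 - 55159*(-274562) = -189630 + 15144565358 = 15144375728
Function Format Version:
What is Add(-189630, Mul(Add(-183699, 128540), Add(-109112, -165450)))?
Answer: 15144375728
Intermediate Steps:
Add(-189630, Mul(Add(-183699, 128540), Add(-109112, -165450))) = Add(-189630, Mul(-55159, -274562)) = Add(-189630, 15144565358) = 15144375728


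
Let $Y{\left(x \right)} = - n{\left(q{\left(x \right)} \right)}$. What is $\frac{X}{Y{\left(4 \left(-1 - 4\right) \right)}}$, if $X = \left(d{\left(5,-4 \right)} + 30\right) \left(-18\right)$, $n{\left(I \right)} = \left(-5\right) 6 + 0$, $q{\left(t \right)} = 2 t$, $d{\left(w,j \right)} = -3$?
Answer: $- \frac{81}{5} \approx -16.2$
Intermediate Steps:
$n{\left(I \right)} = -30$ ($n{\left(I \right)} = -30 + 0 = -30$)
$X = -486$ ($X = \left(-3 + 30\right) \left(-18\right) = 27 \left(-18\right) = -486$)
$Y{\left(x \right)} = 30$ ($Y{\left(x \right)} = \left(-1\right) \left(-30\right) = 30$)
$\frac{X}{Y{\left(4 \left(-1 - 4\right) \right)}} = - \frac{486}{30} = \left(-486\right) \frac{1}{30} = - \frac{81}{5}$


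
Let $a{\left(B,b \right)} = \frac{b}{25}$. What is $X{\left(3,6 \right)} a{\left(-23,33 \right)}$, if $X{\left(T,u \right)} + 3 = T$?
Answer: $0$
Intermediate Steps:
$X{\left(T,u \right)} = -3 + T$
$a{\left(B,b \right)} = \frac{b}{25}$ ($a{\left(B,b \right)} = b \frac{1}{25} = \frac{b}{25}$)
$X{\left(3,6 \right)} a{\left(-23,33 \right)} = \left(-3 + 3\right) \frac{1}{25} \cdot 33 = 0 \cdot \frac{33}{25} = 0$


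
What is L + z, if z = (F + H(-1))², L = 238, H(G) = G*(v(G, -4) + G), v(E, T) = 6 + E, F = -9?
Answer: 407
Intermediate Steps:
H(G) = G*(6 + 2*G) (H(G) = G*((6 + G) + G) = G*(6 + 2*G))
z = 169 (z = (-9 + 2*(-1)*(3 - 1))² = (-9 + 2*(-1)*2)² = (-9 - 4)² = (-13)² = 169)
L + z = 238 + 169 = 407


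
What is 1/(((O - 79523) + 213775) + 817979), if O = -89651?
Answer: 1/862580 ≈ 1.1593e-6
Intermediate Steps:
1/(((O - 79523) + 213775) + 817979) = 1/(((-89651 - 79523) + 213775) + 817979) = 1/((-169174 + 213775) + 817979) = 1/(44601 + 817979) = 1/862580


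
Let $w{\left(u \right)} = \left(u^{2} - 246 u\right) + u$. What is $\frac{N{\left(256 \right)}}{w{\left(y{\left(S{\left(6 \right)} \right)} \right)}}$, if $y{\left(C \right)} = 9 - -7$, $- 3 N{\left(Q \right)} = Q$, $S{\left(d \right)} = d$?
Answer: $\frac{16}{687} \approx 0.02329$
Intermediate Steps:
$N{\left(Q \right)} = - \frac{Q}{3}$
$y{\left(C \right)} = 16$ ($y{\left(C \right)} = 9 + 7 = 16$)
$w{\left(u \right)} = u^{2} - 245 u$
$\frac{N{\left(256 \right)}}{w{\left(y{\left(S{\left(6 \right)} \right)} \right)}} = \frac{\left(- \frac{1}{3}\right) 256}{16 \left(-245 + 16\right)} = - \frac{256}{3 \cdot 16 \left(-229\right)} = - \frac{256}{3 \left(-3664\right)} = \left(- \frac{256}{3}\right) \left(- \frac{1}{3664}\right) = \frac{16}{687}$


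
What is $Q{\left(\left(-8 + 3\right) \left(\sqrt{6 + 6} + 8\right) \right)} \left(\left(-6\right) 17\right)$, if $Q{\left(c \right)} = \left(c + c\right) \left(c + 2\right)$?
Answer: $-371280 - 159120 \sqrt{3} \approx -6.4688 \cdot 10^{5}$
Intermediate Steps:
$Q{\left(c \right)} = 2 c \left(2 + c\right)$
$Q{\left(\left(-8 + 3\right) \left(\sqrt{6 + 6} + 8\right) \right)} \left(\left(-6\right) 17\right) = 2 \left(-8 + 3\right) \left(\sqrt{6 + 6} + 8\right) \left(2 + \left(-8 + 3\right) \left(\sqrt{6 + 6} + 8\right)\right) \left(\left(-6\right) 17\right) = 2 \left(- 5 \left(\sqrt{12} + 8\right)\right) \left(2 - 5 \left(\sqrt{12} + 8\right)\right) \left(-102\right) = 2 \left(- 5 \left(2 \sqrt{3} + 8\right)\right) \left(2 - 5 \left(2 \sqrt{3} + 8\right)\right) \left(-102\right) = 2 \left(- 5 \left(8 + 2 \sqrt{3}\right)\right) \left(2 - 5 \left(8 + 2 \sqrt{3}\right)\right) \left(-102\right) = 2 \left(-40 - 10 \sqrt{3}\right) \left(2 - \left(40 + 10 \sqrt{3}\right)\right) \left(-102\right) = 2 \left(-40 - 10 \sqrt{3}\right) \left(-38 - 10 \sqrt{3}\right) \left(-102\right) = - 204 \left(-40 - 10 \sqrt{3}\right) \left(-38 - 10 \sqrt{3}\right)$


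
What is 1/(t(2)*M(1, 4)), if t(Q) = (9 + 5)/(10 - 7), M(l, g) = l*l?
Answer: 3/14 ≈ 0.21429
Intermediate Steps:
M(l, g) = l²
t(Q) = 14/3
1/(t(2)*M(1, 4)) = 1/((14/3)*1²) = 1/((14/3)*1) = 1/(14/3) = 3/14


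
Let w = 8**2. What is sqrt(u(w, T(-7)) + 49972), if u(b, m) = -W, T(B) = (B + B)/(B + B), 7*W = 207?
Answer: sqrt(2447179)/7 ≈ 223.48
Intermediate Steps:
W = 207/7 (W = (1/7)*207 = 207/7 ≈ 29.571)
T(B) = 1 (T(B) = (2*B)/((2*B)) = (2*B)*(1/(2*B)) = 1)
w = 64
u(b, m) = -207/7 (u(b, m) = -1*207/7 = -207/7)
sqrt(u(w, T(-7)) + 49972) = sqrt(-207/7 + 49972) = sqrt(349597/7) = sqrt(2447179)/7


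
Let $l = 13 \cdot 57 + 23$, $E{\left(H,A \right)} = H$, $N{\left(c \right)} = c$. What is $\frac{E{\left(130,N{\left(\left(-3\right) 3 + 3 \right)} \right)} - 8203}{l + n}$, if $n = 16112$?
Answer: $- \frac{8073}{16876} \approx -0.47837$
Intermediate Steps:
$l = 764$ ($l = 741 + 23 = 764$)
$\frac{E{\left(130,N{\left(\left(-3\right) 3 + 3 \right)} \right)} - 8203}{l + n} = \frac{130 - 8203}{764 + 16112} = - \frac{8073}{16876}$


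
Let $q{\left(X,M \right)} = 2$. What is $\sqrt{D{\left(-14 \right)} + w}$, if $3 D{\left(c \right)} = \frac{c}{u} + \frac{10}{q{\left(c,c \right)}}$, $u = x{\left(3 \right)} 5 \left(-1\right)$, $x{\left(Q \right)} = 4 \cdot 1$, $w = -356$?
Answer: $\frac{i \sqrt{35410}}{10} \approx 18.818 i$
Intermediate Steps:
$x{\left(Q \right)} = 4$
$u = -20$ ($u = 4 \cdot 5 \left(-1\right) = 20 \left(-1\right) = -20$)
$D{\left(c \right)} = \frac{5}{3} - \frac{c}{60}$ ($D{\left(c \right)} = \frac{\frac{c}{-20} + \frac{10}{2}}{3} = \frac{c \left(- \frac{1}{20}\right) + 10 \cdot \frac{1}{2}}{3} = \frac{- \frac{c}{20} + 5}{3} = \frac{5 - \frac{c}{20}}{3} = \frac{5}{3} - \frac{c}{60}$)
$\sqrt{D{\left(-14 \right)} + w} = \sqrt{\left(\frac{5}{3} - - \frac{7}{30}\right) - 356} = \sqrt{\left(\frac{5}{3} + \frac{7}{30}\right) - 356} = \sqrt{\frac{19}{10} - 356} = \sqrt{- \frac{3541}{10}} = \frac{i \sqrt{35410}}{10}$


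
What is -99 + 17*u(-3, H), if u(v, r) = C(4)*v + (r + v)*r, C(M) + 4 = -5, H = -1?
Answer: 428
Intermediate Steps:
C(M) = -9 (C(M) = -4 - 5 = -9)
u(v, r) = -9*v + r*(r + v) (u(v, r) = -9*v + (r + v)*r = -9*v + r*(r + v))
-99 + 17*u(-3, H) = -99 + 17*((-1)² - 9*(-3) - 1*(-3)) = -99 + 17*(1 + 27 + 3) = -99 + 17*31 = -99 + 527 = 428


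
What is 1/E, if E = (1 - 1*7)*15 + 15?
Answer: -1/75 ≈ -0.013333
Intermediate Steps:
E = -75 (E = (1 - 7)*15 + 15 = -6*15 + 15 = -90 + 15 = -75)
1/E = 1/(-75) = -1/75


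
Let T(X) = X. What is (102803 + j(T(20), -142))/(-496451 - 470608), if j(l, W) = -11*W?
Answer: -104365/967059 ≈ -0.10792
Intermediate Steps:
(102803 + j(T(20), -142))/(-496451 - 470608) = (102803 - 11*(-142))/(-496451 - 470608) = (102803 + 1562)/(-967059) = 104365*(-1/967059) = -104365/967059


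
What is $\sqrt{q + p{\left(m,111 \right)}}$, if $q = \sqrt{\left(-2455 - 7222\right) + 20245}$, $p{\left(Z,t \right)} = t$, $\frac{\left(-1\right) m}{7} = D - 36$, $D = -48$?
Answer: $\sqrt{111 + 2 \sqrt{2642}} \approx 14.622$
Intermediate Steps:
$m = 588$ ($m = - 7 \left(-48 - 36\right) = \left(-7\right) \left(-84\right) = 588$)
$q = 2 \sqrt{2642}$ ($q = \sqrt{-9677 + 20245} = \sqrt{10568} = 2 \sqrt{2642} \approx 102.8$)
$\sqrt{q + p{\left(m,111 \right)}} = \sqrt{2 \sqrt{2642} + 111} = \sqrt{111 + 2 \sqrt{2642}}$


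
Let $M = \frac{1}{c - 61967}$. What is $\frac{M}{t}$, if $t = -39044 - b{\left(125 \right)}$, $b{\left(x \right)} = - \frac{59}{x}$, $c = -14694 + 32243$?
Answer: $\frac{125}{216779428338} \approx 5.7662 \cdot 10^{-10}$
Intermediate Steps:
$c = 17549$
$t = - \frac{4880441}{125}$ ($t = -39044 - - \frac{59}{125} = -39044 + \frac{59}{125} = - \frac{4880441}{125} \approx -39044.0$)
$M = - \frac{1}{44418}$ ($M = \frac{1}{17549 - 61967} = \frac{1}{-44418} = - \frac{1}{44418} \approx -2.2513 \cdot 10^{-5}$)
$\frac{M}{t} = - \frac{1}{44418 \left(- \frac{4880441}{125}\right)} = \left(- \frac{1}{44418}\right) \left(- \frac{125}{4880441}\right) = \frac{125}{216779428338}$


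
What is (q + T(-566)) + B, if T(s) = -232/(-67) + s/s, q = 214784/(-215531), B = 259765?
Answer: 3751206537646/14440577 ≈ 2.5977e+5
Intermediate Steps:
q = -214784/215531 (q = 214784*(-1/215531) = -214784/215531 ≈ -0.99653)
T(s) = 299/67 (T(s) = -232*(-1/67) + 1 = 232/67 + 1 = 299/67)
(q + T(-566)) + B = (-214784/215531 + 299/67) + 259765 = 50053241/14440577 + 259765 = 3751206537646/14440577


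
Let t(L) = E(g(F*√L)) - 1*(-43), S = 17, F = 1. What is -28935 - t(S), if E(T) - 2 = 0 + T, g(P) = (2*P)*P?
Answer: -29014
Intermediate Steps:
g(P) = 2*P²
E(T) = 2 + T (E(T) = 2 + (0 + T) = 2 + T)
t(L) = 45 + 2*L (t(L) = (2 + 2*(1*√L)²) - 1*(-43) = (2 + 2*(√L)²) + 43 = (2 + 2*L) + 43 = 45 + 2*L)
-28935 - t(S) = -28935 - (45 + 2*17) = -28935 - (45 + 34) = -28935 - 1*79 = -28935 - 79 = -29014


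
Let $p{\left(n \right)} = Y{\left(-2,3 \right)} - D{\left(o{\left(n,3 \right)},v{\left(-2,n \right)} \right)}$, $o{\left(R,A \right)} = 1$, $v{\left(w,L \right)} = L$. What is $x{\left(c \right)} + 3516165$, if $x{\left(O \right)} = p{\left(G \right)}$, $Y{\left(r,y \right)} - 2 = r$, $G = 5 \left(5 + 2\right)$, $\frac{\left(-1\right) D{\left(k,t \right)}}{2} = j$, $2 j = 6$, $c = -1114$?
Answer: $3516171$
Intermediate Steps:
$j = 3$ ($j = \frac{1}{2} \cdot 6 = 3$)
$D{\left(k,t \right)} = -6$ ($D{\left(k,t \right)} = \left(-2\right) 3 = -6$)
$G = 35$ ($G = 5 \cdot 7 = 35$)
$Y{\left(r,y \right)} = 2 + r$
$p{\left(n \right)} = 6$ ($p{\left(n \right)} = \left(2 - 2\right) - -6 = 0 + 6 = 6$)
$x{\left(O \right)} = 6$
$x{\left(c \right)} + 3516165 = 6 + 3516165 = 3516171$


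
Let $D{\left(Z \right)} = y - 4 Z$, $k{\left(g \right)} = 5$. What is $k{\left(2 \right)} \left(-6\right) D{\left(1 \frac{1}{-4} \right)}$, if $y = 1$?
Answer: $-60$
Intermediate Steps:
$D{\left(Z \right)} = 1 - 4 Z$
$k{\left(2 \right)} \left(-6\right) D{\left(1 \frac{1}{-4} \right)} = 5 \left(-6\right) \left(1 - 4 \cdot 1 \frac{1}{-4}\right) = - 30 \left(1 - 4 \cdot 1 \left(- \frac{1}{4}\right)\right) = - 30 \left(1 - -1\right) = - 30 \left(1 + 1\right) = \left(-30\right) 2 = -60$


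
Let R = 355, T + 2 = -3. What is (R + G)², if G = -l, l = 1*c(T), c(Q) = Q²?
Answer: 108900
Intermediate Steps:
T = -5 (T = -2 - 3 = -5)
l = 25 (l = 1*(-5)² = 1*25 = 25)
G = -25 (G = -1*25 = -25)
(R + G)² = (355 - 25)² = 330² = 108900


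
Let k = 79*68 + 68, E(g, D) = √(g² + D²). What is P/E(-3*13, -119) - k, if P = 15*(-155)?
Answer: -5440 - 2325*√15682/15682 ≈ -5458.6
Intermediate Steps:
P = -2325
E(g, D) = √(D² + g²)
k = 5440 (k = 5372 + 68 = 5440)
P/E(-3*13, -119) - k = -2325/√((-119)² + (-3*13)²) - 1*5440 = -2325/√(14161 + (-39)²) - 5440 = -2325/√(14161 + 1521) - 5440 = -2325*√15682/15682 - 5440 = -5440 - 2325*√15682/15682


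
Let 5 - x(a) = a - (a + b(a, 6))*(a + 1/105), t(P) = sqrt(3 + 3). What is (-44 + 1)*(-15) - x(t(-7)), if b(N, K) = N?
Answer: 628 + 103*sqrt(6)/105 ≈ 630.40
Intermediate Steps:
t(P) = sqrt(6)
x(a) = 5 - a + 2*a*(1/105 + a) (x(a) = 5 - (a - (a + a)*(a + 1/105)) = 5 - (a - 2*a*(a + 1/105)) = 5 - (a - 2*a*(1/105 + a)) = 5 + (-a + 2*a*(1/105 + a)) = 5 - a + 2*a*(1/105 + a))
(-44 + 1)*(-15) - x(t(-7)) = (-44 + 1)*(-15) - (5 + 2*(sqrt(6))**2 - 103*sqrt(6)/105) = -43*(-15) - (5 + 2*6 - 103*sqrt(6)/105) = 645 - (5 + 12 - 103*sqrt(6)/105) = 645 - (17 - 103*sqrt(6)/105) = 645 + (-17 + 103*sqrt(6)/105) = 628 + 103*sqrt(6)/105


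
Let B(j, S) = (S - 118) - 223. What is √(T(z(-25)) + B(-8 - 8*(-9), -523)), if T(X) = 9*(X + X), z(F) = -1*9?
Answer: 3*I*√114 ≈ 32.031*I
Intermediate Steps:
z(F) = -9
T(X) = 18*X (T(X) = 9*(2*X) = 18*X)
B(j, S) = -341 + S (B(j, S) = (-118 + S) - 223 = -341 + S)
√(T(z(-25)) + B(-8 - 8*(-9), -523)) = √(18*(-9) + (-341 - 523)) = √(-162 - 864) = √(-1026) = 3*I*√114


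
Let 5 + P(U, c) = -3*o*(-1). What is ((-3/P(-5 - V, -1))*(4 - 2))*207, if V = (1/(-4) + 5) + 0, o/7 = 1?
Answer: -621/8 ≈ -77.625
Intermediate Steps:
o = 7 (o = 7*1 = 7)
V = 19/4 (V = (-¼ + 5) + 0 = 19/4 + 0 = 19/4 ≈ 4.7500)
P(U, c) = 16 (P(U, c) = -5 - 3*7*(-1) = -5 - 21*(-1) = -5 + 21 = 16)
((-3/P(-5 - V, -1))*(4 - 2))*207 = ((-3/16)*(4 - 2))*207 = (-3*1/16*2)*207 = -3/16*2*207 = -3/8*207 = -621/8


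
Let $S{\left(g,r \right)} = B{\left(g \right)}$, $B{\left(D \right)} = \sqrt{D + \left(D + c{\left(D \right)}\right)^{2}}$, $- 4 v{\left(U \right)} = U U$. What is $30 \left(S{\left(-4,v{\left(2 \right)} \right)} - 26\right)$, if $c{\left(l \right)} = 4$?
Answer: $-780 + 60 i \approx -780.0 + 60.0 i$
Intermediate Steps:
$v{\left(U \right)} = - \frac{U^{2}}{4}$ ($v{\left(U \right)} = - \frac{U U}{4} = - \frac{U^{2}}{4}$)
$B{\left(D \right)} = \sqrt{D + \left(4 + D\right)^{2}}$ ($B{\left(D \right)} = \sqrt{D + \left(D + 4\right)^{2}} = \sqrt{D + \left(4 + D\right)^{2}}$)
$S{\left(g,r \right)} = \sqrt{g + \left(4 + g\right)^{2}}$
$30 \left(S{\left(-4,v{\left(2 \right)} \right)} - 26\right) = 30 \left(\sqrt{-4 + \left(4 - 4\right)^{2}} - 26\right) = 30 \left(\sqrt{-4 + 0^{2}} - 26\right) = 30 \left(\sqrt{-4 + 0} - 26\right) = 30 \left(\sqrt{-4} - 26\right) = 30 \left(2 i - 26\right) = 30 \left(-26 + 2 i\right) = -780 + 60 i$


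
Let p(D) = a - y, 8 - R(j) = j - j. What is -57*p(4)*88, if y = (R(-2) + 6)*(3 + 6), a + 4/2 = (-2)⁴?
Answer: 561792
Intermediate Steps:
R(j) = 8 (R(j) = 8 - (j - j) = 8 - 1*0 = 8 + 0 = 8)
a = 14 (a = -2 + (-2)⁴ = -2 + 16 = 14)
y = 126 (y = (8 + 6)*(3 + 6) = 14*9 = 126)
p(D) = -112 (p(D) = 14 - 1*126 = 14 - 126 = -112)
-57*p(4)*88 = -57*(-112)*88 = 6384*88 = 561792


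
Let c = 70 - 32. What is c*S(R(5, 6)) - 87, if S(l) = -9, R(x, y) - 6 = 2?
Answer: -429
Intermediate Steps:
R(x, y) = 8 (R(x, y) = 6 + 2 = 8)
c = 38
c*S(R(5, 6)) - 87 = 38*(-9) - 87 = -342 - 87 = -429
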